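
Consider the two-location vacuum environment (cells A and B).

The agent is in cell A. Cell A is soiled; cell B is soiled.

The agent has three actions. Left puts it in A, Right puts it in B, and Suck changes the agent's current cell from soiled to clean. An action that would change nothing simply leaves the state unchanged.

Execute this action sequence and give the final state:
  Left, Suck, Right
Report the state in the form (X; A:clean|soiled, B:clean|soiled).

(B; A:clean, B:soiled)

[1] after Left: (A; A:soiled, B:soiled)
[2] after Suck: (A; A:clean, B:soiled)
[3] after Right: (B; A:clean, B:soiled)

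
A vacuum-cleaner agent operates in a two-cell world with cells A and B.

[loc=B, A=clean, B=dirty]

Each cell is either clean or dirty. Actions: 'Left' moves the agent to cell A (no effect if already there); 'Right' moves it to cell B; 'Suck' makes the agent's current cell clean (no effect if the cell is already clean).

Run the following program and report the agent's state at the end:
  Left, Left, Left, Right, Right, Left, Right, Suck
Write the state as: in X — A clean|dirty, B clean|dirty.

Left (#1): in A — A clean, B dirty
Left (#2): in A — A clean, B dirty
Left (#3): in A — A clean, B dirty
Right (#4): in B — A clean, B dirty
Right (#5): in B — A clean, B dirty
Left (#6): in A — A clean, B dirty
Right (#7): in B — A clean, B dirty
Suck (#8): in B — A clean, B clean

in B — A clean, B clean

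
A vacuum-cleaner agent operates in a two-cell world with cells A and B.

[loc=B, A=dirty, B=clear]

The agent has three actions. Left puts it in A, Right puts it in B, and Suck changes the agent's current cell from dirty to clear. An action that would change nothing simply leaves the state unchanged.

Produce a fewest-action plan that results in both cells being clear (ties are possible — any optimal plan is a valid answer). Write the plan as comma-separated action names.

step 1/2 (Left): <A|dirty|clear>
step 2/2 (Suck): <A|clear|clear>
min 2: go A then Suck

Left, Suck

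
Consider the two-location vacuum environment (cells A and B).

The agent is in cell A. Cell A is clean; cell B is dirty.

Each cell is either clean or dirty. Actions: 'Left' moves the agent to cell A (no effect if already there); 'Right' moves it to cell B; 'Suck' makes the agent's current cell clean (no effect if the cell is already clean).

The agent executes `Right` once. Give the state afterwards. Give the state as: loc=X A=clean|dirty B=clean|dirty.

loc=B A=clean B=dirty

start: loc=A A=clean B=dirty
1. Right → loc=B A=clean B=dirty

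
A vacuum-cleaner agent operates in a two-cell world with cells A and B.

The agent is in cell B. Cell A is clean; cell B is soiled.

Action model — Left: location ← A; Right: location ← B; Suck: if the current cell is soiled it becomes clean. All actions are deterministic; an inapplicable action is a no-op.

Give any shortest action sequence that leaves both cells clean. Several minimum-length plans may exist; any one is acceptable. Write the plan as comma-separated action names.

Suck

Suck (#1): (B; A:clean, B:clean)
min 1: B is soiled, one Suck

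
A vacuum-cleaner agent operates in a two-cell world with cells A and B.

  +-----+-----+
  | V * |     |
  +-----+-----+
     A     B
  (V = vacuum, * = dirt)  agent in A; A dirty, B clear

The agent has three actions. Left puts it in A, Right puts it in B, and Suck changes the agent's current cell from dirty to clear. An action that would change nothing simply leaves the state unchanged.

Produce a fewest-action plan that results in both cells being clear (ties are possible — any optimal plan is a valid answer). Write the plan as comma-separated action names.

Suck

t=1 Suck ⇒ in A — A clear, B clear
min 1: A is dirty, one Suck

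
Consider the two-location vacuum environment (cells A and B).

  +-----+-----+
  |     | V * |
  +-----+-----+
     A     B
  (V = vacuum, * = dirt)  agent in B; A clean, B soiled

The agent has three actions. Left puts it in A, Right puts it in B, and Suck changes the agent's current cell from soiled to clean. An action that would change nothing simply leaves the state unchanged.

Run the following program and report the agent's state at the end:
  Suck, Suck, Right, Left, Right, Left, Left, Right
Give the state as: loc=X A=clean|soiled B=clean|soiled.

loc=B A=clean B=clean

step 1/8 (Suck): loc=B A=clean B=clean
step 2/8 (Suck): loc=B A=clean B=clean
step 3/8 (Right): loc=B A=clean B=clean
step 4/8 (Left): loc=A A=clean B=clean
step 5/8 (Right): loc=B A=clean B=clean
step 6/8 (Left): loc=A A=clean B=clean
step 7/8 (Left): loc=A A=clean B=clean
step 8/8 (Right): loc=B A=clean B=clean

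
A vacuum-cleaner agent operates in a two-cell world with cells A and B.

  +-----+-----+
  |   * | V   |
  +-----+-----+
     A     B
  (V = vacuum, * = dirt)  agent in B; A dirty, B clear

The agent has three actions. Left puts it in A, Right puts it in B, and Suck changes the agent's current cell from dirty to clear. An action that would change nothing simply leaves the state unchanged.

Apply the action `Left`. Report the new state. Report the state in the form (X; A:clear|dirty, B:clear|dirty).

(A; A:dirty, B:clear)

start: (B; A:dirty, B:clear)
t=1 Left ⇒ (A; A:dirty, B:clear)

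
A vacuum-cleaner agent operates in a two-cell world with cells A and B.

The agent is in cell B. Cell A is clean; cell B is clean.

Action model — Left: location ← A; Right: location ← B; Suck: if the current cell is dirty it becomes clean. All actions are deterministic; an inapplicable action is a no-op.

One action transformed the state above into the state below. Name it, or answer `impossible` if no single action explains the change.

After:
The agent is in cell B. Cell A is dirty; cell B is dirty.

impossible

try  Left: in A — A clean, B clean
try Right: in B — A clean, B clean
try  Suck: in B — A clean, B clean
no single action produces the after-state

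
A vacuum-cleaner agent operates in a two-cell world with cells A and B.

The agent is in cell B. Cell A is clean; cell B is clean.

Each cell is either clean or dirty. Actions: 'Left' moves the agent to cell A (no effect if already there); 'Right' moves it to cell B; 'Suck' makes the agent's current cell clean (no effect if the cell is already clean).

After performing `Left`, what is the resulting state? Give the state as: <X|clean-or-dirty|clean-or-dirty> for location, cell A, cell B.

start: <B|clean|clean>
1) do Left; now <A|clean|clean>

<A|clean|clean>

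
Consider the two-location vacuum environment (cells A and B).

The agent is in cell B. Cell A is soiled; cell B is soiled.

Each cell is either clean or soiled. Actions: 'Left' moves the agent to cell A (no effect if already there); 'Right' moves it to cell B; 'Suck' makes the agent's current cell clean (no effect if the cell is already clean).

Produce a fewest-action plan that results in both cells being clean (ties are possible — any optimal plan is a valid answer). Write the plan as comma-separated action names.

step 1/3 (Suck): loc=B A=soiled B=clean
step 2/3 (Left): loc=A A=soiled B=clean
step 3/3 (Suck): loc=A A=clean B=clean
min 3: Suck B + move + Suck A

Suck, Left, Suck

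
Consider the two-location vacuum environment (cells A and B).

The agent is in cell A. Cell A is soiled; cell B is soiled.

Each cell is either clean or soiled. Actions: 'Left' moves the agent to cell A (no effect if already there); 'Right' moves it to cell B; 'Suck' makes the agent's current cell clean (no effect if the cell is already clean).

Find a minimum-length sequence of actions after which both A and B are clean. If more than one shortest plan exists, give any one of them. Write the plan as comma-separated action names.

Suck (#1): in A — A clean, B soiled
Right (#2): in B — A clean, B soiled
Suck (#3): in B — A clean, B clean
min 3: Suck A + move + Suck B

Suck, Right, Suck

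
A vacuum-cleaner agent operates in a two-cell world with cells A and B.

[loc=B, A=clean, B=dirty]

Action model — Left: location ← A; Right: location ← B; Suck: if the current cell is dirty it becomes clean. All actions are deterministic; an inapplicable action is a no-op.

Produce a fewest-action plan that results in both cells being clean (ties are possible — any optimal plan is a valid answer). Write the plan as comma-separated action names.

Suck

step 1/1 (Suck): <B|clean|clean>
min 1: B is dirty, one Suck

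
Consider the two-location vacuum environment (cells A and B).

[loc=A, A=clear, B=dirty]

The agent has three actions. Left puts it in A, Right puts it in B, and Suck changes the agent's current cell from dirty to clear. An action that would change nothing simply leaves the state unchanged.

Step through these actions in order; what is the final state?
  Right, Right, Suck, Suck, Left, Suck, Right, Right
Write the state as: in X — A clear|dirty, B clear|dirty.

in B — A clear, B clear

t=1 Right ⇒ in B — A clear, B dirty
t=2 Right ⇒ in B — A clear, B dirty
t=3 Suck ⇒ in B — A clear, B clear
t=4 Suck ⇒ in B — A clear, B clear
t=5 Left ⇒ in A — A clear, B clear
t=6 Suck ⇒ in A — A clear, B clear
t=7 Right ⇒ in B — A clear, B clear
t=8 Right ⇒ in B — A clear, B clear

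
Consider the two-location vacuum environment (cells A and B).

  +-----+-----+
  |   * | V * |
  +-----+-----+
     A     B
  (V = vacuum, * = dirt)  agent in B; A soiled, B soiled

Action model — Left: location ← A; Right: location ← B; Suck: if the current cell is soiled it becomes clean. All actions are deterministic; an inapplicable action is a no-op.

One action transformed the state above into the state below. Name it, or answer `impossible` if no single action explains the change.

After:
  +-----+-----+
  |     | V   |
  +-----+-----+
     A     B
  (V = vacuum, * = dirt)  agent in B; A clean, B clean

impossible

try  Left: (A; A:soiled, B:soiled)
try Right: (B; A:soiled, B:soiled)
try  Suck: (B; A:soiled, B:clean)
no single action produces the after-state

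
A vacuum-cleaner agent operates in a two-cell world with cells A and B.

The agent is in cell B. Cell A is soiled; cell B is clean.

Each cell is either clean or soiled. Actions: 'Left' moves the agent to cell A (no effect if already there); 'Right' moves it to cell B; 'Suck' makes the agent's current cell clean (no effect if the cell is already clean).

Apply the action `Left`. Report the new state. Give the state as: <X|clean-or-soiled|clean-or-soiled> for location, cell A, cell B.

<A|soiled|clean>

start: <B|soiled|clean>
[1] after Left: <A|soiled|clean>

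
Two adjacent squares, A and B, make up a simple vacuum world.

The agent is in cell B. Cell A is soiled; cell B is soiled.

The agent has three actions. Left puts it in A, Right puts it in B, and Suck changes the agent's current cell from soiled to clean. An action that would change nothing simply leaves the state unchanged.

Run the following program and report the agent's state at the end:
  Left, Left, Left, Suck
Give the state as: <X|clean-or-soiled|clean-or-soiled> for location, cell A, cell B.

<A|clean|soiled>

step 1/4 (Left): <A|soiled|soiled>
step 2/4 (Left): <A|soiled|soiled>
step 3/4 (Left): <A|soiled|soiled>
step 4/4 (Suck): <A|clean|soiled>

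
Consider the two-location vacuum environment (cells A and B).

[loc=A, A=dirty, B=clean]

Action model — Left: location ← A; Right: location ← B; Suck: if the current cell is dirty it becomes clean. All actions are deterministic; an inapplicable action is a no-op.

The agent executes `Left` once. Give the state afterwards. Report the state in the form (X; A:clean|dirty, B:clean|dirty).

start: (A; A:dirty, B:clean)
Left (#1): (A; A:dirty, B:clean)

(A; A:dirty, B:clean)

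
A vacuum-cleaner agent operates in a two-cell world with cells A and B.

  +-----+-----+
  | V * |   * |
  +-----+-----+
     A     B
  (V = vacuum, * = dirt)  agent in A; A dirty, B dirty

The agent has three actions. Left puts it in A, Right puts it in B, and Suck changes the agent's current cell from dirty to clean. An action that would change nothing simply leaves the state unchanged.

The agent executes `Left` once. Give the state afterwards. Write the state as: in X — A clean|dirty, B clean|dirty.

in A — A dirty, B dirty

start: in A — A dirty, B dirty
t=1 Left ⇒ in A — A dirty, B dirty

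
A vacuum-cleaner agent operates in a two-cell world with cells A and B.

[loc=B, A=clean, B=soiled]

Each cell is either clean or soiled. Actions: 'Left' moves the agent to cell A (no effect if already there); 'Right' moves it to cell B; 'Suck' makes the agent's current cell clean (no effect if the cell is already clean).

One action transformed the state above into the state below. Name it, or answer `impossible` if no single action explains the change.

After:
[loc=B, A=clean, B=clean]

try  Left: in A — A clean, B soiled
try Right: in B — A clean, B soiled
try  Suck: in B — A clean, B clean  ← match

Suck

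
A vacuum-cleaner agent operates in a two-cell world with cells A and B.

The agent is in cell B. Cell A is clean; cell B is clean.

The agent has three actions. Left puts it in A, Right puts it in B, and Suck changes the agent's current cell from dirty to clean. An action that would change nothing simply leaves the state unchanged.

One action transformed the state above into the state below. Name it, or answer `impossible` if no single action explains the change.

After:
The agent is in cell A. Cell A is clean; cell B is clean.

try  Left: loc=A A=clean B=clean  ← match
try Right: loc=B A=clean B=clean
try  Suck: loc=B A=clean B=clean

Left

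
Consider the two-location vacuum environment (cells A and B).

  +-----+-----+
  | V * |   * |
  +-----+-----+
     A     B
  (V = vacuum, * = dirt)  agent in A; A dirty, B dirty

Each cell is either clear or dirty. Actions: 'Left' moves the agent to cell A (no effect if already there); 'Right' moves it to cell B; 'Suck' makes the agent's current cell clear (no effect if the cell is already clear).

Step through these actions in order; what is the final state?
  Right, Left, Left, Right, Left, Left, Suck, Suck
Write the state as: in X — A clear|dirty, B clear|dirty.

1) do Right; now in B — A dirty, B dirty
2) do Left; now in A — A dirty, B dirty
3) do Left; now in A — A dirty, B dirty
4) do Right; now in B — A dirty, B dirty
5) do Left; now in A — A dirty, B dirty
6) do Left; now in A — A dirty, B dirty
7) do Suck; now in A — A clear, B dirty
8) do Suck; now in A — A clear, B dirty

in A — A clear, B dirty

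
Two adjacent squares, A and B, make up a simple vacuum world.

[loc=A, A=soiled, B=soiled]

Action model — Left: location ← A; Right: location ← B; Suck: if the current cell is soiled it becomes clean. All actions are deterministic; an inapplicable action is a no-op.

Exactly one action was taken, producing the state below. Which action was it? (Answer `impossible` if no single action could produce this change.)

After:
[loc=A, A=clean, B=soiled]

try  Left: (A; A:soiled, B:soiled)
try Right: (B; A:soiled, B:soiled)
try  Suck: (A; A:clean, B:soiled)  ← match

Suck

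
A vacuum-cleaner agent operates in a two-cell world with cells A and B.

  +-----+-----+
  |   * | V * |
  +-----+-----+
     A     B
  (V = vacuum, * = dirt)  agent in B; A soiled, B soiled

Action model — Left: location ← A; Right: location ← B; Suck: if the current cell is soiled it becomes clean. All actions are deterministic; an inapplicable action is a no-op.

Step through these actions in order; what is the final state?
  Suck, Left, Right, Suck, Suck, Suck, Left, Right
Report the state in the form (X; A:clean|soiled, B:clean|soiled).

t=1 Suck ⇒ (B; A:soiled, B:clean)
t=2 Left ⇒ (A; A:soiled, B:clean)
t=3 Right ⇒ (B; A:soiled, B:clean)
t=4 Suck ⇒ (B; A:soiled, B:clean)
t=5 Suck ⇒ (B; A:soiled, B:clean)
t=6 Suck ⇒ (B; A:soiled, B:clean)
t=7 Left ⇒ (A; A:soiled, B:clean)
t=8 Right ⇒ (B; A:soiled, B:clean)

(B; A:soiled, B:clean)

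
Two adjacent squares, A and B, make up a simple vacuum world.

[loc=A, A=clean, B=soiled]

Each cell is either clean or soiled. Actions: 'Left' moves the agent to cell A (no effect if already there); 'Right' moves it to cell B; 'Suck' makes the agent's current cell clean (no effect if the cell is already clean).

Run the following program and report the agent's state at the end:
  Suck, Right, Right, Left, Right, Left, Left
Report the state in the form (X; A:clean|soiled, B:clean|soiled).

(A; A:clean, B:soiled)

t=1 Suck ⇒ (A; A:clean, B:soiled)
t=2 Right ⇒ (B; A:clean, B:soiled)
t=3 Right ⇒ (B; A:clean, B:soiled)
t=4 Left ⇒ (A; A:clean, B:soiled)
t=5 Right ⇒ (B; A:clean, B:soiled)
t=6 Left ⇒ (A; A:clean, B:soiled)
t=7 Left ⇒ (A; A:clean, B:soiled)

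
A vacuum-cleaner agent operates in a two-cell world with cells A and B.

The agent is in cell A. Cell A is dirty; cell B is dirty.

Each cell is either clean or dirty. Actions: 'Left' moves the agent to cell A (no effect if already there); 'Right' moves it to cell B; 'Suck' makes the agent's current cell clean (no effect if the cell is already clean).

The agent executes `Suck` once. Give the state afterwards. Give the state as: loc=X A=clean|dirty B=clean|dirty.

start: loc=A A=dirty B=dirty
step 1/1 (Suck): loc=A A=clean B=dirty

loc=A A=clean B=dirty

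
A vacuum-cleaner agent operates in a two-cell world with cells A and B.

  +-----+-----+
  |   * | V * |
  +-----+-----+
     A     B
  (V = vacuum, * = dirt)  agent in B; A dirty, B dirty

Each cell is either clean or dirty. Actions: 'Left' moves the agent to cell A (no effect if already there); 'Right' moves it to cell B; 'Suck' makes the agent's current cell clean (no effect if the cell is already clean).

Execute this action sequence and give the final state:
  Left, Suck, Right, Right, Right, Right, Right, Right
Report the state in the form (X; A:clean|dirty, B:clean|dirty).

t=1 Left ⇒ (A; A:dirty, B:dirty)
t=2 Suck ⇒ (A; A:clean, B:dirty)
t=3 Right ⇒ (B; A:clean, B:dirty)
t=4 Right ⇒ (B; A:clean, B:dirty)
t=5 Right ⇒ (B; A:clean, B:dirty)
t=6 Right ⇒ (B; A:clean, B:dirty)
t=7 Right ⇒ (B; A:clean, B:dirty)
t=8 Right ⇒ (B; A:clean, B:dirty)

(B; A:clean, B:dirty)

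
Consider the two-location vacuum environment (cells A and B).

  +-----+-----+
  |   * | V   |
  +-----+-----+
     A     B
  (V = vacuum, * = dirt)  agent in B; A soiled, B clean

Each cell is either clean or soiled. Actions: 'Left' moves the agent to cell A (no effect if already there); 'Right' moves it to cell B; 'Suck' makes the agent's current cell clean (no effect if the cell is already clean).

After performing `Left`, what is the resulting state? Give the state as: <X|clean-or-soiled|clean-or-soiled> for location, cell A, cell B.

start: <B|soiled|clean>
Left (#1): <A|soiled|clean>

<A|soiled|clean>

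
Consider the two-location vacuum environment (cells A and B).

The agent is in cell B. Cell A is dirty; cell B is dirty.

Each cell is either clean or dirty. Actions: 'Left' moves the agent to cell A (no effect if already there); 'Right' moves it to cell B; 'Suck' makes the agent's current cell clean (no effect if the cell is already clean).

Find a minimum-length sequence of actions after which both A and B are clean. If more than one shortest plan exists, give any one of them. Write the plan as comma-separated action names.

1. Suck → <B|dirty|clean>
2. Left → <A|dirty|clean>
3. Suck → <A|clean|clean>
min 3: Suck B + move + Suck A

Suck, Left, Suck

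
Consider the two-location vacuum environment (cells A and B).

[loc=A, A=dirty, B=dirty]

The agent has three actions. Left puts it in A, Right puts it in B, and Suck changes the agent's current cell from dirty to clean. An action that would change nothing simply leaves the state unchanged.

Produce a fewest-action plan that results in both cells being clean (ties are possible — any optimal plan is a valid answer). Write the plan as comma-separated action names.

Suck, Right, Suck

step 1/3 (Suck): <A|clean|dirty>
step 2/3 (Right): <B|clean|dirty>
step 3/3 (Suck): <B|clean|clean>
min 3: Suck A + move + Suck B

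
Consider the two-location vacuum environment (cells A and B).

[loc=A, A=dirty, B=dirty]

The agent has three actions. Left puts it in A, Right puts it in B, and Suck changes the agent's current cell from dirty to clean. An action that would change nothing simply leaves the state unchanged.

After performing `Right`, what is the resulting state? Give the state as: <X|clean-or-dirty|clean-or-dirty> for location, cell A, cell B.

<B|dirty|dirty>

start: <A|dirty|dirty>
Right (#1): <B|dirty|dirty>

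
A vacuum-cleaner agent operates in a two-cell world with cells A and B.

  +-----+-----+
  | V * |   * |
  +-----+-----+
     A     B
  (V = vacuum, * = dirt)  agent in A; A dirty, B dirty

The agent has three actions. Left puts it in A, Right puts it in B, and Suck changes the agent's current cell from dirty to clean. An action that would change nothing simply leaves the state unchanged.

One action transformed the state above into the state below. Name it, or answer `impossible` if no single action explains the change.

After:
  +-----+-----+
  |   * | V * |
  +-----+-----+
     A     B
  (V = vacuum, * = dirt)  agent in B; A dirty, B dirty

try  Left: loc=A A=dirty B=dirty
try Right: loc=B A=dirty B=dirty  ← match
try  Suck: loc=A A=clean B=dirty

Right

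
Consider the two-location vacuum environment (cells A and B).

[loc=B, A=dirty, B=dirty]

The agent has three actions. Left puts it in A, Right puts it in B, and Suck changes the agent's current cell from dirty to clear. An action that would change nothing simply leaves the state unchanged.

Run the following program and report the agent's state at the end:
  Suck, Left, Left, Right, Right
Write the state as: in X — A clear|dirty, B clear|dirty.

in B — A dirty, B clear

Suck (#1): in B — A dirty, B clear
Left (#2): in A — A dirty, B clear
Left (#3): in A — A dirty, B clear
Right (#4): in B — A dirty, B clear
Right (#5): in B — A dirty, B clear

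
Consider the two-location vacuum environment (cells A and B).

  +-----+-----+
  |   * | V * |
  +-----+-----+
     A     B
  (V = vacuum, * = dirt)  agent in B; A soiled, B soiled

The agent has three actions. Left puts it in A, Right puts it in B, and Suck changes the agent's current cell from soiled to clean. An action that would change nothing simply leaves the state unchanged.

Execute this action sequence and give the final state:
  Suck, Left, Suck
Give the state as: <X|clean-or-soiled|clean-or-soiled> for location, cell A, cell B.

t=1 Suck ⇒ <B|soiled|clean>
t=2 Left ⇒ <A|soiled|clean>
t=3 Suck ⇒ <A|clean|clean>

<A|clean|clean>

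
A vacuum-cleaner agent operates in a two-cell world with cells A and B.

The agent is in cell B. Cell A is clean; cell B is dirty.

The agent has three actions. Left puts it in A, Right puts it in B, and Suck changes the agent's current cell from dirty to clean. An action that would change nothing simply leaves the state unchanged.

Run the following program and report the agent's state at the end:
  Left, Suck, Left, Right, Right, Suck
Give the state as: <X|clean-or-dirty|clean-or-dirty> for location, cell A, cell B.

<B|clean|clean>

step 1/6 (Left): <A|clean|dirty>
step 2/6 (Suck): <A|clean|dirty>
step 3/6 (Left): <A|clean|dirty>
step 4/6 (Right): <B|clean|dirty>
step 5/6 (Right): <B|clean|dirty>
step 6/6 (Suck): <B|clean|clean>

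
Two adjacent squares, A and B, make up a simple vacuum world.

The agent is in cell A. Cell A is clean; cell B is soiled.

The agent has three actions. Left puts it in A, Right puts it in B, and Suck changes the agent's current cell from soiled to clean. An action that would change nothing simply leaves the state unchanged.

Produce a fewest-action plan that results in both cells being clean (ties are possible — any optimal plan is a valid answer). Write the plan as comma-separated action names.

Right, Suck

Right (#1): in B — A clean, B soiled
Suck (#2): in B — A clean, B clean
min 2: go B then Suck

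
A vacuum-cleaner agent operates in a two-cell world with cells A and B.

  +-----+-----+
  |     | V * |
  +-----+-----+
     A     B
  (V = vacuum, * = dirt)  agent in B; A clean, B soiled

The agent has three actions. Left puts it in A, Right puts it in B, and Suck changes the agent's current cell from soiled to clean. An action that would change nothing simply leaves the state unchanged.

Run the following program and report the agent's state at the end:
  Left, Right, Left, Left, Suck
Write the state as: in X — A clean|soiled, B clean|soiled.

Left (#1): in A — A clean, B soiled
Right (#2): in B — A clean, B soiled
Left (#3): in A — A clean, B soiled
Left (#4): in A — A clean, B soiled
Suck (#5): in A — A clean, B soiled

in A — A clean, B soiled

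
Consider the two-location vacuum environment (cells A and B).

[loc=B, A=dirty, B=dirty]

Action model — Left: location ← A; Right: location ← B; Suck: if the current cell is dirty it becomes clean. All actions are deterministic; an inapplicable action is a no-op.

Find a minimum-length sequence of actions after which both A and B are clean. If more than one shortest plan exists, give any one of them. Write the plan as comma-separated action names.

Suck, Left, Suck

1) do Suck; now loc=B A=dirty B=clean
2) do Left; now loc=A A=dirty B=clean
3) do Suck; now loc=A A=clean B=clean
min 3: Suck B + move + Suck A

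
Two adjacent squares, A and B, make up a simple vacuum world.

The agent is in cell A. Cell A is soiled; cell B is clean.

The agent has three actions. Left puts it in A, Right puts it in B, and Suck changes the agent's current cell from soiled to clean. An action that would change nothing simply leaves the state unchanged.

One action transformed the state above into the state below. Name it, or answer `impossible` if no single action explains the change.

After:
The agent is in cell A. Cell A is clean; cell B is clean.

try  Left: (A; A:soiled, B:clean)
try Right: (B; A:soiled, B:clean)
try  Suck: (A; A:clean, B:clean)  ← match

Suck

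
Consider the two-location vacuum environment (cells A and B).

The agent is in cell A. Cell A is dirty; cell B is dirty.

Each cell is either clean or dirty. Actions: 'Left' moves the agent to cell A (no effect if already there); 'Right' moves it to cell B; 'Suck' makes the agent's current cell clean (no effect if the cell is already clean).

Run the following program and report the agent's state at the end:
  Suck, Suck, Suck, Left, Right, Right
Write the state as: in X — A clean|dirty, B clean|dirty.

step 1/6 (Suck): in A — A clean, B dirty
step 2/6 (Suck): in A — A clean, B dirty
step 3/6 (Suck): in A — A clean, B dirty
step 4/6 (Left): in A — A clean, B dirty
step 5/6 (Right): in B — A clean, B dirty
step 6/6 (Right): in B — A clean, B dirty

in B — A clean, B dirty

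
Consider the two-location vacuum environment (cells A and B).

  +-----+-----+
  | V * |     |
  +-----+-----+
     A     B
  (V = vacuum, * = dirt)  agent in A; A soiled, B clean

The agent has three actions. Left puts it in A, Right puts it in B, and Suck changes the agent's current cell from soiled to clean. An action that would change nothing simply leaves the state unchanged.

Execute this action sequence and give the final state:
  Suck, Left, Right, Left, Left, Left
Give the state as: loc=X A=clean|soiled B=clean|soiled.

loc=A A=clean B=clean

1. Suck → loc=A A=clean B=clean
2. Left → loc=A A=clean B=clean
3. Right → loc=B A=clean B=clean
4. Left → loc=A A=clean B=clean
5. Left → loc=A A=clean B=clean
6. Left → loc=A A=clean B=clean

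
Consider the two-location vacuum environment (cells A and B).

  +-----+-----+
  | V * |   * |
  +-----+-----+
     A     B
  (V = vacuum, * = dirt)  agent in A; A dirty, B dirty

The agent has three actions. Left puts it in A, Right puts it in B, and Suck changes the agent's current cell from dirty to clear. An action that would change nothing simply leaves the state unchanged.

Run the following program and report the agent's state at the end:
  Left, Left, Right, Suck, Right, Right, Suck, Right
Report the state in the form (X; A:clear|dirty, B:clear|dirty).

Left (#1): (A; A:dirty, B:dirty)
Left (#2): (A; A:dirty, B:dirty)
Right (#3): (B; A:dirty, B:dirty)
Suck (#4): (B; A:dirty, B:clear)
Right (#5): (B; A:dirty, B:clear)
Right (#6): (B; A:dirty, B:clear)
Suck (#7): (B; A:dirty, B:clear)
Right (#8): (B; A:dirty, B:clear)

(B; A:dirty, B:clear)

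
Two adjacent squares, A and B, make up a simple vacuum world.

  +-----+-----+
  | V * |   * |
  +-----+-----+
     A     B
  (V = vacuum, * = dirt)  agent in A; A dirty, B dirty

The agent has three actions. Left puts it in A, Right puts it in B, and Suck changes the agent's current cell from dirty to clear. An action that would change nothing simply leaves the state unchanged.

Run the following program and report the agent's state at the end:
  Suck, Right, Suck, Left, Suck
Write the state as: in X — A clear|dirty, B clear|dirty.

1. Suck → in A — A clear, B dirty
2. Right → in B — A clear, B dirty
3. Suck → in B — A clear, B clear
4. Left → in A — A clear, B clear
5. Suck → in A — A clear, B clear

in A — A clear, B clear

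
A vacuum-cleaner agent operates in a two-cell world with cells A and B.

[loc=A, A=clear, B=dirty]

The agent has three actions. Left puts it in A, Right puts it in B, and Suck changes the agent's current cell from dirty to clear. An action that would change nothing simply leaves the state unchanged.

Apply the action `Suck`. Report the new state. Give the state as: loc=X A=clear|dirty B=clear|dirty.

start: loc=A A=clear B=dirty
[1] after Suck: loc=A A=clear B=dirty

loc=A A=clear B=dirty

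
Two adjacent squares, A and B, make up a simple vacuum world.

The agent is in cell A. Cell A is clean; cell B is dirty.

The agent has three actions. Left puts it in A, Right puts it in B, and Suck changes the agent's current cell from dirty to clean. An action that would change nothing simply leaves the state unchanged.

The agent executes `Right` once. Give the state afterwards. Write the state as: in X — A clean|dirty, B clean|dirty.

start: in A — A clean, B dirty
1. Right → in B — A clean, B dirty

in B — A clean, B dirty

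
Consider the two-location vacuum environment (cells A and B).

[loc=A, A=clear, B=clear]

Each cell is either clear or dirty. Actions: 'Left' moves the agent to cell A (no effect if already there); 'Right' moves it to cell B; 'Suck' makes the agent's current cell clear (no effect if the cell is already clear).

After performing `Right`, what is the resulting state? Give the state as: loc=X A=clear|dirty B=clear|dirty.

start: loc=A A=clear B=clear
step 1/1 (Right): loc=B A=clear B=clear

loc=B A=clear B=clear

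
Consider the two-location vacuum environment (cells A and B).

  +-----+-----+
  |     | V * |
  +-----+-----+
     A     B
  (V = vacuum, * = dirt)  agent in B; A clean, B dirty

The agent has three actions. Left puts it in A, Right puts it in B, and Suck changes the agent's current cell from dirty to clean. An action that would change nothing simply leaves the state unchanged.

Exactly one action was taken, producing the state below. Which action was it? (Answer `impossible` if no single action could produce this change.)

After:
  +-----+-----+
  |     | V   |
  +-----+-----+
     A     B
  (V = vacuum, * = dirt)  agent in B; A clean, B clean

Suck

try  Left: in A — A clean, B dirty
try Right: in B — A clean, B dirty
try  Suck: in B — A clean, B clean  ← match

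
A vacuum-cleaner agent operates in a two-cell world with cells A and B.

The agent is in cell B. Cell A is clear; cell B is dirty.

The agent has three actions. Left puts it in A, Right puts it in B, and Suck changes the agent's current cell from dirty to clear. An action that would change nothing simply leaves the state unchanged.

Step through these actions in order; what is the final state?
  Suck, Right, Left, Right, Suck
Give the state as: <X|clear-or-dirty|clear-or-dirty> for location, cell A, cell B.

<B|clear|clear>

1) do Suck; now <B|clear|clear>
2) do Right; now <B|clear|clear>
3) do Left; now <A|clear|clear>
4) do Right; now <B|clear|clear>
5) do Suck; now <B|clear|clear>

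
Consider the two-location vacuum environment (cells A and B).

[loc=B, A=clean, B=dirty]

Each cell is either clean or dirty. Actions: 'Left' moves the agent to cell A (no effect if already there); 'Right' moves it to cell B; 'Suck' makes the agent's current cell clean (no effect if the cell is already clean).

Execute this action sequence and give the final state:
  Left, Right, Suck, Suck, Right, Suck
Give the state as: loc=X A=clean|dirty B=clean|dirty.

loc=B A=clean B=clean

Left (#1): loc=A A=clean B=dirty
Right (#2): loc=B A=clean B=dirty
Suck (#3): loc=B A=clean B=clean
Suck (#4): loc=B A=clean B=clean
Right (#5): loc=B A=clean B=clean
Suck (#6): loc=B A=clean B=clean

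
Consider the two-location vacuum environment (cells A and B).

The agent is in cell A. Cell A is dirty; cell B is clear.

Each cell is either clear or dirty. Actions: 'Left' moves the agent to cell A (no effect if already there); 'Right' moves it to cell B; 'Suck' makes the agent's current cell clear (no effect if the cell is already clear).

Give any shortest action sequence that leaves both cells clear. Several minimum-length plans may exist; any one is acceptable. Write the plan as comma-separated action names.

t=1 Suck ⇒ loc=A A=clear B=clear
min 1: A is dirty, one Suck

Suck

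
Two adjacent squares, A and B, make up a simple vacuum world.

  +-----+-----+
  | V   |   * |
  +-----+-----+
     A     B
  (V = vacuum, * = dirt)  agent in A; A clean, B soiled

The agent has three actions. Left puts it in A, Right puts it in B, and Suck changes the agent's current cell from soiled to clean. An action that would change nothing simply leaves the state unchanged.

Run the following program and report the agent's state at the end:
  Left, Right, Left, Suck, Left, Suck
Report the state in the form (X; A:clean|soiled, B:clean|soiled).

1) do Left; now (A; A:clean, B:soiled)
2) do Right; now (B; A:clean, B:soiled)
3) do Left; now (A; A:clean, B:soiled)
4) do Suck; now (A; A:clean, B:soiled)
5) do Left; now (A; A:clean, B:soiled)
6) do Suck; now (A; A:clean, B:soiled)

(A; A:clean, B:soiled)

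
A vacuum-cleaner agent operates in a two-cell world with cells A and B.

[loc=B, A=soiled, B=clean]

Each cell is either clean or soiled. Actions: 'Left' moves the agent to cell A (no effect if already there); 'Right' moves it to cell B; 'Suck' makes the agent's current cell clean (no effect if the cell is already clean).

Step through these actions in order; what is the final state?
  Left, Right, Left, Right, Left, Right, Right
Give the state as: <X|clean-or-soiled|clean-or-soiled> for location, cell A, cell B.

<B|soiled|clean>

1) do Left; now <A|soiled|clean>
2) do Right; now <B|soiled|clean>
3) do Left; now <A|soiled|clean>
4) do Right; now <B|soiled|clean>
5) do Left; now <A|soiled|clean>
6) do Right; now <B|soiled|clean>
7) do Right; now <B|soiled|clean>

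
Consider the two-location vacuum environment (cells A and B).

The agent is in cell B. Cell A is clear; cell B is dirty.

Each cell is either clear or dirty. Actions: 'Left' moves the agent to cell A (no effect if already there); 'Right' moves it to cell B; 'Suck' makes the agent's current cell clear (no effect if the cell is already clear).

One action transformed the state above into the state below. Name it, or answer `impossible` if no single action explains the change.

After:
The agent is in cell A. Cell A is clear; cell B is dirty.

Left

try  Left: (A; A:clear, B:dirty)  ← match
try Right: (B; A:clear, B:dirty)
try  Suck: (B; A:clear, B:clear)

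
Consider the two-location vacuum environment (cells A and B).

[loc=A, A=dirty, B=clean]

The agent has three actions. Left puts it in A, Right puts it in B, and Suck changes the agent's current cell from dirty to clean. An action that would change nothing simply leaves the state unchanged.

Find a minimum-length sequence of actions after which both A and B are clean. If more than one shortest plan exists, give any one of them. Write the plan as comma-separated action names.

Suck

Suck (#1): in A — A clean, B clean
min 1: A is dirty, one Suck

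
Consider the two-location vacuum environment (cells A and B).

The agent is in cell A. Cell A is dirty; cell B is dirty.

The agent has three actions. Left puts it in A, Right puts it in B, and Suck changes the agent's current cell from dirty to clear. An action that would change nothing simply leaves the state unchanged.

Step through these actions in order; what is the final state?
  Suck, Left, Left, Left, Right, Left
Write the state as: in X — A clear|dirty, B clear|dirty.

1) do Suck; now in A — A clear, B dirty
2) do Left; now in A — A clear, B dirty
3) do Left; now in A — A clear, B dirty
4) do Left; now in A — A clear, B dirty
5) do Right; now in B — A clear, B dirty
6) do Left; now in A — A clear, B dirty

in A — A clear, B dirty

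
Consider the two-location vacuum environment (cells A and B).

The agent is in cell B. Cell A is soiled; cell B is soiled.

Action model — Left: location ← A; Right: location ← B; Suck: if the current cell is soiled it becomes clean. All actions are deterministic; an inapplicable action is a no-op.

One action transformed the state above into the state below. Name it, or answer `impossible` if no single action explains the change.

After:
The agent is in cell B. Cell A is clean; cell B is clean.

impossible

try  Left: in A — A soiled, B soiled
try Right: in B — A soiled, B soiled
try  Suck: in B — A soiled, B clean
no single action produces the after-state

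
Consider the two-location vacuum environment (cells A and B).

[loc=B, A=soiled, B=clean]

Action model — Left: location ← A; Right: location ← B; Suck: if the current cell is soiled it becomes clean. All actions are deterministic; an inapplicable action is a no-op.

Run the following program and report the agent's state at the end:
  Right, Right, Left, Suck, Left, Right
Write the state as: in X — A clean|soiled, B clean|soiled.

step 1/6 (Right): in B — A soiled, B clean
step 2/6 (Right): in B — A soiled, B clean
step 3/6 (Left): in A — A soiled, B clean
step 4/6 (Suck): in A — A clean, B clean
step 5/6 (Left): in A — A clean, B clean
step 6/6 (Right): in B — A clean, B clean

in B — A clean, B clean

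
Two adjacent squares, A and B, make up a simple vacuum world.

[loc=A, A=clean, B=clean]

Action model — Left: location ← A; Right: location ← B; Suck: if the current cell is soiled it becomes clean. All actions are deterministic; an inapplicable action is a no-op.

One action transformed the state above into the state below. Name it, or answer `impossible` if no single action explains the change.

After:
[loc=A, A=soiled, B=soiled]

impossible

try  Left: in A — A clean, B clean
try Right: in B — A clean, B clean
try  Suck: in A — A clean, B clean
no single action produces the after-state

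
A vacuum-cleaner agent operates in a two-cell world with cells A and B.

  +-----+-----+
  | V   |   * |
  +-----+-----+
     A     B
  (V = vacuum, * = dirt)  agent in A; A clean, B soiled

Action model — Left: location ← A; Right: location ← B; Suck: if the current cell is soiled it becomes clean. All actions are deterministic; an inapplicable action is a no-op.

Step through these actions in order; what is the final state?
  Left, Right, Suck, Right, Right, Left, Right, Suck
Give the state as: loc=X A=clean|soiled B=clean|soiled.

step 1/8 (Left): loc=A A=clean B=soiled
step 2/8 (Right): loc=B A=clean B=soiled
step 3/8 (Suck): loc=B A=clean B=clean
step 4/8 (Right): loc=B A=clean B=clean
step 5/8 (Right): loc=B A=clean B=clean
step 6/8 (Left): loc=A A=clean B=clean
step 7/8 (Right): loc=B A=clean B=clean
step 8/8 (Suck): loc=B A=clean B=clean

loc=B A=clean B=clean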